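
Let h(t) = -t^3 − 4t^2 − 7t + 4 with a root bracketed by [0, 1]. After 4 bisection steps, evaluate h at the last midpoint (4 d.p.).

0.0881

m = 0.5, h(m) = -0.625 (−); new bracket [0, 0.5]
m = 0.25, h(m) = 1.984375 (+); new bracket [0.25, 0.5]
m = 0.375, h(m) = 0.759766 (+); new bracket [0.375, 0.5]
m = 0.4375, h(m) = 0.0881 (+); new bracket [0.4375, 0.5]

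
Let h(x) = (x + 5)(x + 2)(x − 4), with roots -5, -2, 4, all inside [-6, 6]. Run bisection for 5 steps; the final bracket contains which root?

4

midpoint 0: h = -40 < 0 → [0, 6]
midpoint 3: h = -40 < 0 → [3, 6]
midpoint 4.5: h = 30.875 > 0 → [3, 4.5]
midpoint 3.75: h = -12.5781 < 0 → [3.75, 4.5]
midpoint 4.125: h = 6.9863 > 0 → [3.75, 4.125]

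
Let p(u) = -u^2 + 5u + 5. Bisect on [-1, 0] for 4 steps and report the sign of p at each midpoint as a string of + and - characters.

++-+

m = -0.5, p(m) = 2.25 (+); new bracket [-1, -0.5]
m = -0.75, p(m) = 0.6875 (+); new bracket [-1, -0.75]
m = -0.875, p(m) = -0.140625 (−); new bracket [-0.875, -0.75]
m = -0.8125, p(m) = 0.2773 (+); new bracket [-0.875, -0.8125]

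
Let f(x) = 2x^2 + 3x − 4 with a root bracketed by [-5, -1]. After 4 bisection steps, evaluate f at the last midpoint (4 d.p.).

x = -3 gives f = 5, positive; keep [-3, -1]
x = -2 gives f = -2, negative; keep [-3, -2]
x = -2.5 gives f = 1, positive; keep [-2.5, -2]
x = -2.25 gives f = -0.625, negative; keep [-2.5, -2.25]

-0.6250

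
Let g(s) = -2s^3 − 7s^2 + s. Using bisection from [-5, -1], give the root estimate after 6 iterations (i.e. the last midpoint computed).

g(-3) = -12 < 0, so the root lies in [-5, -3]
g(-4) = 12 > 0, so the root lies in [-4, -3]
g(-3.5) = -3.5 < 0, so the root lies in [-4, -3.5]
g(-3.75) = 3.2812 > 0, so the root lies in [-3.75, -3.5]
g(-3.625) = -0.3398 < 0, so the root lies in [-3.75, -3.625]
g(-3.6875) = 1.4116 > 0, so the root lies in [-3.6875, -3.625]

-3.6875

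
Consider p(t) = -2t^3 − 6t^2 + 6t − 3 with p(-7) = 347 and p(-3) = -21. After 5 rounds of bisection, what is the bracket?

[-3.875, -3.75]

midpoint -5: p = 67 > 0 → [-5, -3]
midpoint -4: p = 5 > 0 → [-4, -3]
midpoint -3.5: p = -11.75 < 0 → [-4, -3.5]
midpoint -3.75: p = -4.4062 < 0 → [-4, -3.75]
midpoint -3.875: p = 0.0273 > 0 → [-3.875, -3.75]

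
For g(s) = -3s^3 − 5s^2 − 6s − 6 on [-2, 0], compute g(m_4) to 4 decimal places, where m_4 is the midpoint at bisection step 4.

midpoint -1: g = -2 < 0 → [-2, -1]
midpoint -1.5: g = 1.875 > 0 → [-1.5, -1]
midpoint -1.25: g = -0.453125 < 0 → [-1.5, -1.25]
midpoint -1.375: g = 0.5957 > 0 → [-1.375, -1.25]

0.5957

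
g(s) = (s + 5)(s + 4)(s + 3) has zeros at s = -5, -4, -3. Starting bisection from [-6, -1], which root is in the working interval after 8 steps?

g(-3.5) = -0.375 < 0, so the root lies in [-3.5, -1]
g(-2.25) = 3.609375 > 0, so the root lies in [-3.5, -2.25]
g(-2.875) = 0.298828 > 0, so the root lies in [-3.5, -2.875]
g(-3.1875) = -0.2761 < 0, so the root lies in [-3.1875, -2.875]
g(-3.03125) = -0.0596 < 0, so the root lies in [-3.03125, -2.875]
g(-2.953125) = 0.1004 > 0, so the root lies in [-3.03125, -2.953125]
g(-2.9921875) = 0.0158 > 0, so the root lies in [-3.03125, -2.9921875]
g(-3.01171875) = -0.023 < 0, so the root lies in [-3.01171875, -2.9921875]

-3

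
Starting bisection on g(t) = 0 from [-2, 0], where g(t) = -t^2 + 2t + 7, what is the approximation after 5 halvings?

midpoint -1: g = 4 > 0 → [-2, -1]
midpoint -1.5: g = 1.75 > 0 → [-2, -1.5]
midpoint -1.75: g = 0.4375 > 0 → [-2, -1.75]
midpoint -1.875: g = -0.2656 < 0 → [-1.875, -1.75]
midpoint -1.8125: g = 0.0898 > 0 → [-1.875, -1.8125]

-1.8125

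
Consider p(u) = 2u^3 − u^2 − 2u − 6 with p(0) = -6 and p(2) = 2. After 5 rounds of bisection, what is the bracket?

[1.875, 1.9375]

m = 1, p(m) = -7 (−); new bracket [1, 2]
m = 1.5, p(m) = -4.5 (−); new bracket [1.5, 2]
m = 1.75, p(m) = -1.84375 (−); new bracket [1.75, 2]
m = 1.875, p(m) = -0.082 (−); new bracket [1.875, 2]
m = 1.9375, p(m) = 0.9175 (+); new bracket [1.875, 1.9375]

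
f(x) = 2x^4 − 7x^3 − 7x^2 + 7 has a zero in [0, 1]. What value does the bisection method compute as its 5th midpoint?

0.78125

f(0.5) = 4.5 > 0, so the root lies in [0.5, 1]
f(0.75) = 0.742188 > 0, so the root lies in [0.75, 1]
f(0.875) = -1.876465 < 0, so the root lies in [0.75, 0.875]
f(0.8125) = -0.5041 < 0, so the root lies in [0.75, 0.8125]
f(0.78125) = 0.1347 > 0, so the root lies in [0.78125, 0.8125]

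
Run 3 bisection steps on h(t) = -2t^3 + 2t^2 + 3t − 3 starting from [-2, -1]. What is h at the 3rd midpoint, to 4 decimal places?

-0.9961

m = -1.5, h(m) = 3.75 (+); new bracket [-1.5, -1]
m = -1.25, h(m) = 0.28125 (+); new bracket [-1.25, -1]
m = -1.125, h(m) = -0.996094 (−); new bracket [-1.25, -1.125]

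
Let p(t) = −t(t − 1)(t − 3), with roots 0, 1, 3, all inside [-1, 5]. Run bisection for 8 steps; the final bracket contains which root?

3

p(2) = 2 > 0, so the root lies in [2, 5]
p(3.5) = -4.375 < 0, so the root lies in [2, 3.5]
p(2.75) = 1.203125 > 0, so the root lies in [2.75, 3.5]
p(3.125) = -0.8301 < 0, so the root lies in [2.75, 3.125]
p(2.9375) = 0.3557 > 0, so the root lies in [2.9375, 3.125]
p(3.03125) = -0.1924 < 0, so the root lies in [2.9375, 3.03125]
p(2.984375) = 0.0925 > 0, so the root lies in [2.984375, 3.03125]
p(3.0078125) = -0.0472 < 0, so the root lies in [2.984375, 3.0078125]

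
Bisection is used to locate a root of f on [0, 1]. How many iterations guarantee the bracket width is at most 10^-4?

14

Width after n steps is 1/2^n. Need 2^n ≥ 1/10^-4 = 10000.
2^13 = 8192 < 10000 ≤ 2^14 = 16384, so n = 14.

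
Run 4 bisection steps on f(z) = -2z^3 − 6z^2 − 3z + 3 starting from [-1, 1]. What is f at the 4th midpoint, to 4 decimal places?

0.9258

f(0) = 3 > 0, so the root lies in [0, 1]
f(0.5) = -0.25 < 0, so the root lies in [0, 0.5]
f(0.25) = 1.84375 > 0, so the root lies in [0.25, 0.5]
f(0.375) = 0.9258 > 0, so the root lies in [0.375, 0.5]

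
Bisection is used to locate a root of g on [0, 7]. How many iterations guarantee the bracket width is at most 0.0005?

Width after n steps is 7/2^n. Need 2^n ≥ 7/0.0005 = 14000.
2^13 = 8192 < 14000 ≤ 2^14 = 16384, so n = 14.

14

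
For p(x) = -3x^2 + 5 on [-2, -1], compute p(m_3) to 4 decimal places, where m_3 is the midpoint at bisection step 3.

p(-1.5) = -1.75 < 0, so the root lies in [-1.5, -1]
p(-1.25) = 0.3125 > 0, so the root lies in [-1.5, -1.25]
p(-1.375) = -0.671875 < 0, so the root lies in [-1.375, -1.25]

-0.6719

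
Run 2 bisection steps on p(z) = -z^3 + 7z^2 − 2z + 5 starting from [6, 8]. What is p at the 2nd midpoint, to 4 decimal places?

midpoint 7: p = -9 < 0 → [6, 7]
midpoint 6.5: p = 13.125 > 0 → [6.5, 7]

13.1250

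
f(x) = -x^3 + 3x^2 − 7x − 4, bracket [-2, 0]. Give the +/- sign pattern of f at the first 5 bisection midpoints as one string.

midpoint -1: f = 7 > 0 → [-1, 0]
midpoint -0.5: f = 0.375 > 0 → [-0.5, 0]
midpoint -0.25: f = -2.046875 < 0 → [-0.5, -0.25]
midpoint -0.375: f = -0.9004 < 0 → [-0.5, -0.375]
midpoint -0.4375: f = -0.2795 < 0 → [-0.5, -0.4375]

++---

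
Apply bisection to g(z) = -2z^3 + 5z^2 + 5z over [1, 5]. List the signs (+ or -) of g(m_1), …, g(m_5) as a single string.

+--+-

m = 3, g(m) = 6 (+); new bracket [3, 5]
m = 4, g(m) = -28 (−); new bracket [3, 4]
m = 3.5, g(m) = -7 (−); new bracket [3, 3.5]
m = 3.25, g(m) = 0.4062 (+); new bracket [3.25, 3.5]
m = 3.375, g(m) = -3.0586 (−); new bracket [3.25, 3.375]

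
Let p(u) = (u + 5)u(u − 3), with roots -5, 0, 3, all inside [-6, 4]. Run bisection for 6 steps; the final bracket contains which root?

-5

m = -1, p(m) = 16 (+); new bracket [-6, -1]
m = -3.5, p(m) = 34.125 (+); new bracket [-6, -3.5]
m = -4.75, p(m) = 9.203125 (+); new bracket [-6, -4.75]
m = -5.375, p(m) = -16.8809 (−); new bracket [-5.375, -4.75]
m = -5.0625, p(m) = -2.551 (−); new bracket [-5.0625, -4.75]
m = -4.90625, p(m) = 3.6366 (+); new bracket [-5.0625, -4.90625]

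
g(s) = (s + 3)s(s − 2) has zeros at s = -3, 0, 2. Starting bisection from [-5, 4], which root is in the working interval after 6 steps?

midpoint -0.5: g = 3.125 > 0 → [-5, -0.5]
midpoint -2.75: g = 3.265625 > 0 → [-5, -2.75]
midpoint -3.875: g = -19.919922 < 0 → [-3.875, -2.75]
midpoint -3.3125: g = -5.4993 < 0 → [-3.3125, -2.75]
midpoint -3.03125: g = -0.4766 < 0 → [-3.03125, -2.75]
midpoint -2.890625: g = 1.5462 > 0 → [-3.03125, -2.890625]

-3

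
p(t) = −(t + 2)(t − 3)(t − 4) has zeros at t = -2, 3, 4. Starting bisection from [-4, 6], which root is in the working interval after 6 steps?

t = 1 gives p = -18, negative; keep [-4, 1]
t = -1.5 gives p = -12.375, negative; keep [-4, -1.5]
t = -2.75 gives p = 29.109375, positive; keep [-2.75, -1.5]
t = -2.125 gives p = 3.9238, positive; keep [-2.125, -1.5]
t = -1.8125 gives p = -5.2449, negative; keep [-2.125, -1.8125]
t = -1.96875 gives p = -0.9268, negative; keep [-2.125, -1.96875]

-2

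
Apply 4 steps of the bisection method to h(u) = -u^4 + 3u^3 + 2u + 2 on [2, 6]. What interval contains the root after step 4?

[3, 3.25]

midpoint 4: h = -54 < 0 → [2, 4]
midpoint 3: h = 8 > 0 → [3, 4]
midpoint 3.5: h = -12.4375 < 0 → [3, 3.5]
midpoint 3.25: h = -0.082 < 0 → [3, 3.25]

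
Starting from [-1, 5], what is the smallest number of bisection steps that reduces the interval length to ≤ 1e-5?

20

Width after n steps is 6/2^n. Need 2^n ≥ 6/1e-5 = 600000.
2^19 = 524288 < 600000 ≤ 2^20 = 1048576, so n = 20.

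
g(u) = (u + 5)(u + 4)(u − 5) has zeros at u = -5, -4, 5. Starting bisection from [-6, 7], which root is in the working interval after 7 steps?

5

m = 0.5, g(m) = -111.375 (−); new bracket [0.5, 7]
m = 3.75, g(m) = -84.765625 (−); new bracket [3.75, 7]
m = 5.375, g(m) = 36.474609 (+); new bracket [3.75, 5.375]
m = 4.5625, g(m) = -35.822 (−); new bracket [4.5625, 5.375]
m = 4.96875, g(m) = -2.794 (−); new bracket [4.96875, 5.375]
m = 5.171875, g(m) = 16.0351 (+); new bracket [4.96875, 5.171875]
m = 5.0703125, g(m) = 6.4224 (+); new bracket [4.96875, 5.0703125]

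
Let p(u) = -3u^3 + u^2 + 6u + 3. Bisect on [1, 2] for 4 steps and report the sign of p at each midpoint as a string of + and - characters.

midpoint 1.5: p = 4.125 > 0 → [1.5, 2]
midpoint 1.75: p = 0.484375 > 0 → [1.75, 2]
midpoint 1.875: p = -2.009766 < 0 → [1.75, 1.875]
midpoint 1.8125: p = -0.7029 < 0 → [1.75, 1.8125]

++--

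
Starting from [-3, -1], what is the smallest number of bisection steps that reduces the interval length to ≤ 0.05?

6

Width after n steps is 2/2^n. Need 2^n ≥ 2/0.05 = 40.
2^5 = 32 < 40 ≤ 2^6 = 64, so n = 6.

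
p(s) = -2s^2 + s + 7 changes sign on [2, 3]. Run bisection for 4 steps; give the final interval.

[2.125, 2.1875]

s = 2.5 gives p = -3, negative; keep [2, 2.5]
s = 2.25 gives p = -0.875, negative; keep [2, 2.25]
s = 2.125 gives p = 0.09375, positive; keep [2.125, 2.25]
s = 2.1875 gives p = -0.3828, negative; keep [2.125, 2.1875]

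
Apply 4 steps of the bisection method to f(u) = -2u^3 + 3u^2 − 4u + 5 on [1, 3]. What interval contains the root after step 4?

m = 2, f(m) = -7 (−); new bracket [1, 2]
m = 1.5, f(m) = -1 (−); new bracket [1, 1.5]
m = 1.25, f(m) = 0.78125 (+); new bracket [1.25, 1.5]
m = 1.375, f(m) = -0.0273 (−); new bracket [1.25, 1.375]

[1.25, 1.375]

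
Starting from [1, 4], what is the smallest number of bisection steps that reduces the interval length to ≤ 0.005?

10

Width after n steps is 3/2^n. Need 2^n ≥ 3/0.005 = 600.
2^9 = 512 < 600 ≤ 2^10 = 1024, so n = 10.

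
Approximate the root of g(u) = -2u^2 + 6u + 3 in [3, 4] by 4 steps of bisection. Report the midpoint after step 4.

3.4375

m = 3.5, g(m) = -0.5 (−); new bracket [3, 3.5]
m = 3.25, g(m) = 1.375 (+); new bracket [3.25, 3.5]
m = 3.375, g(m) = 0.46875 (+); new bracket [3.375, 3.5]
m = 3.4375, g(m) = -0.0078 (−); new bracket [3.375, 3.4375]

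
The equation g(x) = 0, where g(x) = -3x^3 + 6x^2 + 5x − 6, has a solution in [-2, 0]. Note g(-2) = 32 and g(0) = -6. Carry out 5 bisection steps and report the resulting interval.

[-1.125, -1.0625]

g(-1) = -2 < 0, so the root lies in [-2, -1]
g(-1.5) = 10.125 > 0, so the root lies in [-1.5, -1]
g(-1.25) = 2.984375 > 0, so the root lies in [-1.25, -1]
g(-1.125) = 0.2402 > 0, so the root lies in [-1.125, -1]
g(-1.0625) = -0.9407 < 0, so the root lies in [-1.125, -1.0625]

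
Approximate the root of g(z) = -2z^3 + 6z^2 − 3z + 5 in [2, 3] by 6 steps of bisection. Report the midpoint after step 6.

g(2.5) = 3.75 > 0, so the root lies in [2.5, 3]
g(2.75) = 0.53125 > 0, so the root lies in [2.75, 3]
g(2.875) = -1.558594 < 0, so the root lies in [2.75, 2.875]
g(2.8125) = -0.4712 < 0, so the root lies in [2.75, 2.8125]
g(2.78125) = 0.0405 > 0, so the root lies in [2.78125, 2.8125]
g(2.796875) = -0.2127 < 0, so the root lies in [2.78125, 2.796875]

2.796875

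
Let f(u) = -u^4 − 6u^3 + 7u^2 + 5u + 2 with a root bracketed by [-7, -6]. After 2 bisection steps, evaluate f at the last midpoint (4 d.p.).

56.5273

midpoint -6.5: f = 127.9375 > 0 → [-7, -6.5]
midpoint -6.75: f = 56.527344 > 0 → [-7, -6.75]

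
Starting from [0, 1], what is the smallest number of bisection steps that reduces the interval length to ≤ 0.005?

8

Width after n steps is 1/2^n. Need 2^n ≥ 1/0.005 = 200.
2^7 = 128 < 200 ≤ 2^8 = 256, so n = 8.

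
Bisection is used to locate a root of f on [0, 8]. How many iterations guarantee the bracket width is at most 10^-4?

Width after n steps is 8/2^n. Need 2^n ≥ 8/10^-4 = 80000.
2^16 = 65536 < 80000 ≤ 2^17 = 131072, so n = 17.

17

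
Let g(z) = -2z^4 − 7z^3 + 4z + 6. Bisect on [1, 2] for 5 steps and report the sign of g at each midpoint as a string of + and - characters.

----+

z = 1.5 gives g = -21.75, negative; keep [1, 1.5]
z = 1.25 gives g = -7.554688, negative; keep [1, 1.25]
z = 1.125 gives g = -2.67041, negative; keep [1, 1.125]
z = 1.0625 gives g = -0.6951, negative; keep [1, 1.0625]
z = 1.03125 gives g = 0.1861, positive; keep [1.03125, 1.0625]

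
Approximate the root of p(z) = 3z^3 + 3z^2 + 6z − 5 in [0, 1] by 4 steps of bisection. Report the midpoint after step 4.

0.5625

p(0.5) = -0.875 < 0, so the root lies in [0.5, 1]
p(0.75) = 2.453125 > 0, so the root lies in [0.5, 0.75]
p(0.625) = 0.654297 > 0, so the root lies in [0.5, 0.625]
p(0.5625) = -0.1418 < 0, so the root lies in [0.5625, 0.625]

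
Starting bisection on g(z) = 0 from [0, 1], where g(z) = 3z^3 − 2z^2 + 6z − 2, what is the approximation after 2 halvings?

0.25

z = 0.5 gives g = 0.875, positive; keep [0, 0.5]
z = 0.25 gives g = -0.578125, negative; keep [0.25, 0.5]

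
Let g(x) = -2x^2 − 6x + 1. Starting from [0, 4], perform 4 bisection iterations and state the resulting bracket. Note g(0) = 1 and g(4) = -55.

[0, 0.25]

x = 2 gives g = -19, negative; keep [0, 2]
x = 1 gives g = -7, negative; keep [0, 1]
x = 0.5 gives g = -2.5, negative; keep [0, 0.5]
x = 0.25 gives g = -0.625, negative; keep [0, 0.25]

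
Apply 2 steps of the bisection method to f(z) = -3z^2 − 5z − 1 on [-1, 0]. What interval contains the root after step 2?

m = -0.5, f(m) = 0.75 (+); new bracket [-0.5, 0]
m = -0.25, f(m) = 0.0625 (+); new bracket [-0.25, 0]

[-0.25, 0]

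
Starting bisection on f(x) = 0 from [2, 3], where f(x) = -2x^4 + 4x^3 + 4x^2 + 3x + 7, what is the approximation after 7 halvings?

2.9765625

x = 2.5 gives f = 23.875, positive; keep [2.5, 3]
x = 2.75 gives f = 14.304688, positive; keep [2.75, 3]
x = 2.875 gives f = 7.101074, positive; keep [2.875, 3]
x = 2.9375 gives f = 2.8017, positive; keep [2.9375, 3]
x = 2.96875 gives f = 0.4655, positive; keep [2.96875, 3]
x = 2.984375 gives f = -0.7509, negative; keep [2.96875, 2.984375]
x = 2.9765625 gives f = -0.1387, negative; keep [2.96875, 2.9765625]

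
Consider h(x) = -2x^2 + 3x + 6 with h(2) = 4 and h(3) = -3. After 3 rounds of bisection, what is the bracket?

[2.625, 2.75]

h(2.5) = 1 > 0, so the root lies in [2.5, 3]
h(2.75) = -0.875 < 0, so the root lies in [2.5, 2.75]
h(2.625) = 0.09375 > 0, so the root lies in [2.625, 2.75]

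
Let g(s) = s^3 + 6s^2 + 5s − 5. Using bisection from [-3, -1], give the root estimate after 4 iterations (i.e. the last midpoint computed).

g(-2) = 1 > 0, so the root lies in [-2, -1]
g(-1.5) = -2.375 < 0, so the root lies in [-2, -1.5]
g(-1.75) = -0.734375 < 0, so the root lies in [-2, -1.75]
g(-1.875) = 0.127 > 0, so the root lies in [-1.875, -1.75]

-1.875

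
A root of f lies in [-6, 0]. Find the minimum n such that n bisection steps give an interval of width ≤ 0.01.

10

Width after n steps is 6/2^n. Need 2^n ≥ 6/0.01 = 600.
2^9 = 512 < 600 ≤ 2^10 = 1024, so n = 10.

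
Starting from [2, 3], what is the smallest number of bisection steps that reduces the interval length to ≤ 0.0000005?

Width after n steps is 1/2^n. Need 2^n ≥ 1/0.0000005 = 2000000.
2^20 = 1048576 < 2000000 ≤ 2^21 = 2097152, so n = 21.

21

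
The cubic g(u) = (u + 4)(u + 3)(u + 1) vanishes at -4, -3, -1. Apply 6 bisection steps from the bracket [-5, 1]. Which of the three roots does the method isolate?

m = -2, g(m) = -2 (−); new bracket [-2, 1]
m = -0.5, g(m) = 4.375 (+); new bracket [-2, -0.5]
m = -1.25, g(m) = -1.203125 (−); new bracket [-1.25, -0.5]
m = -0.875, g(m) = 0.8301 (+); new bracket [-1.25, -0.875]
m = -1.0625, g(m) = -0.3557 (−); new bracket [-1.0625, -0.875]
m = -0.96875, g(m) = 0.1924 (+); new bracket [-1.0625, -0.96875]

-1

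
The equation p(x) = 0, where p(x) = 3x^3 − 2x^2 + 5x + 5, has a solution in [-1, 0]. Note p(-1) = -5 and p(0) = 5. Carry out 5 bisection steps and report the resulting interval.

x = -0.5 gives p = 1.625, positive; keep [-1, -0.5]
x = -0.75 gives p = -1.140625, negative; keep [-0.75, -0.5]
x = -0.625 gives p = 0.361328, positive; keep [-0.75, -0.625]
x = -0.6875 gives p = -0.3577, negative; keep [-0.6875, -0.625]
x = -0.65625 gives p = 0.0096, positive; keep [-0.6875, -0.65625]

[-0.6875, -0.65625]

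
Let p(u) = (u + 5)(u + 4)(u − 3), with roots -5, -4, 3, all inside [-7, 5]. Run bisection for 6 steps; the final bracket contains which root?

midpoint -1: p = -48 < 0 → [-1, 5]
midpoint 2: p = -42 < 0 → [2, 5]
midpoint 3.5: p = 31.875 > 0 → [2, 3.5]
midpoint 2.75: p = -13.0781 < 0 → [2.75, 3.5]
midpoint 3.125: p = 7.2363 > 0 → [2.75, 3.125]
midpoint 2.9375: p = -3.4417 < 0 → [2.9375, 3.125]

3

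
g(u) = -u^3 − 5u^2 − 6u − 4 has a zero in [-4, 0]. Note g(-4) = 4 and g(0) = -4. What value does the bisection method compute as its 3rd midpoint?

-3.5

u = -2 gives g = -4, negative; keep [-4, -2]
u = -3 gives g = -4, negative; keep [-4, -3]
u = -3.5 gives g = -1.375, negative; keep [-4, -3.5]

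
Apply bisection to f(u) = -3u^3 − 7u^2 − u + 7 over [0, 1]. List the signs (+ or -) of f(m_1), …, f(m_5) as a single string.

++--+

midpoint 0.5: f = 4.375 > 0 → [0.5, 1]
midpoint 0.75: f = 1.046875 > 0 → [0.75, 1]
midpoint 0.875: f = -1.244141 < 0 → [0.75, 0.875]
midpoint 0.8125: f = -0.0427 < 0 → [0.75, 0.8125]
midpoint 0.78125: f = 0.5158 > 0 → [0.78125, 0.8125]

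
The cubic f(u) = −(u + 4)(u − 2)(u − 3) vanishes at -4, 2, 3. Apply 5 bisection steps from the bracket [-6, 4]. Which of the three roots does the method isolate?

u = -1 gives f = -36, negative; keep [-6, -1]
u = -3.5 gives f = -17.875, negative; keep [-6, -3.5]
u = -4.75 gives f = 39.234375, positive; keep [-4.75, -3.5]
u = -4.125 gives f = 5.4551, positive; keep [-4.125, -3.5]
u = -3.8125 gives f = -7.4246, negative; keep [-4.125, -3.8125]

-4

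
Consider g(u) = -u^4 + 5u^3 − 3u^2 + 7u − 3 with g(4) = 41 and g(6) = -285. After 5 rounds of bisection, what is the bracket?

u = 5 gives g = -43, negative; keep [4, 5]
u = 4.5 gives g = 13.3125, positive; keep [4.5, 5]
u = 4.75 gives g = -10.644531, negative; keep [4.5, 4.75]
u = 4.625 gives g = 2.3025, positive; keep [4.625, 4.75]
u = 4.6875 gives g = -3.919, negative; keep [4.625, 4.6875]

[4.625, 4.6875]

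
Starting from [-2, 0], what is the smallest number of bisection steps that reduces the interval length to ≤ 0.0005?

12

Width after n steps is 2/2^n. Need 2^n ≥ 2/0.0005 = 4000.
2^11 = 2048 < 4000 ≤ 2^12 = 4096, so n = 12.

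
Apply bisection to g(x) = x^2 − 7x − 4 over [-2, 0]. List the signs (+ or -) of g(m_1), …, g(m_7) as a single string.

+-++++-

midpoint -1: g = 4 > 0 → [-1, 0]
midpoint -0.5: g = -0.25 < 0 → [-1, -0.5]
midpoint -0.75: g = 1.8125 > 0 → [-0.75, -0.5]
midpoint -0.625: g = 0.7656 > 0 → [-0.625, -0.5]
midpoint -0.5625: g = 0.2539 > 0 → [-0.5625, -0.5]
midpoint -0.53125: g = 0.001 > 0 → [-0.53125, -0.5]
midpoint -0.515625: g = -0.1248 < 0 → [-0.53125, -0.515625]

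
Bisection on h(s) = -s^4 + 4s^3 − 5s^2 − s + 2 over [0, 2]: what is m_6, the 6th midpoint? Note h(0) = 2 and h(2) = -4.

s = 1 gives h = -1, negative; keep [0, 1]
s = 0.5 gives h = 0.6875, positive; keep [0.5, 1]
s = 0.75 gives h = -0.191406, negative; keep [0.5, 0.75]
s = 0.625 gives h = 0.2458, positive; keep [0.625, 0.75]
s = 0.6875 gives h = 0.0256, positive; keep [0.6875, 0.75]
s = 0.71875 gives h = -0.0834, negative; keep [0.6875, 0.71875]

0.71875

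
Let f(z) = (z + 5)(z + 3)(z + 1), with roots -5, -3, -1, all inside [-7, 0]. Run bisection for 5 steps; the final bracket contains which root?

-5

m = -3.5, f(m) = 1.875 (+); new bracket [-7, -3.5]
m = -5.25, f(m) = -2.390625 (−); new bracket [-5.25, -3.5]
m = -4.375, f(m) = 2.900391 (+); new bracket [-5.25, -4.375]
m = -4.8125, f(m) = 1.2957 (+); new bracket [-5.25, -4.8125]
m = -5.03125, f(m) = -0.2559 (−); new bracket [-5.03125, -4.8125]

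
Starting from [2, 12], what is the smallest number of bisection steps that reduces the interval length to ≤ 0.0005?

Width after n steps is 10/2^n. Need 2^n ≥ 10/0.0005 = 20000.
2^14 = 16384 < 20000 ≤ 2^15 = 32768, so n = 15.

15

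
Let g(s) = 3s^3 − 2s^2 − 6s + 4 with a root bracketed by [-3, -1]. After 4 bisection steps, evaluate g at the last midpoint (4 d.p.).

0.6699

m = -2, g(m) = -16 (−); new bracket [-2, -1]
m = -1.5, g(m) = -1.625 (−); new bracket [-1.5, -1]
m = -1.25, g(m) = 2.515625 (+); new bracket [-1.5, -1.25]
m = -1.375, g(m) = 0.6699 (+); new bracket [-1.5, -1.375]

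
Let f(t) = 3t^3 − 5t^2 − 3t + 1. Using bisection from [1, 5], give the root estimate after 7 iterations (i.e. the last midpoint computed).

2.09375

t = 3 gives f = 28, positive; keep [1, 3]
t = 2 gives f = -1, negative; keep [2, 3]
t = 2.5 gives f = 9.125, positive; keep [2, 2.5]
t = 2.25 gives f = 3.1094, positive; keep [2, 2.25]
t = 2.125 gives f = 0.834, positive; keep [2, 2.125]
t = 2.0625 gives f = -0.136, negative; keep [2.0625, 2.125]
t = 2.09375 gives f = 0.3355, positive; keep [2.0625, 2.09375]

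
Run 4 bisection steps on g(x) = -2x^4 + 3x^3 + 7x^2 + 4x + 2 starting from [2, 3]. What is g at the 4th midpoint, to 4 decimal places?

1.2785

midpoint 2.5: g = 24.5 > 0 → [2.5, 3]
midpoint 2.75: g = 13.945312 > 0 → [2.75, 3]
midpoint 2.875: g = 6.009277 > 0 → [2.875, 3]
midpoint 2.9375: g = 1.2785 > 0 → [2.9375, 3]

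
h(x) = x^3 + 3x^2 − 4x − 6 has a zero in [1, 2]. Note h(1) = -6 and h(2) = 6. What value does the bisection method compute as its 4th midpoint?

1.6875

midpoint 1.5: h = -1.875 < 0 → [1.5, 2]
midpoint 1.75: h = 1.546875 > 0 → [1.5, 1.75]
midpoint 1.625: h = -0.287109 < 0 → [1.625, 1.75]
midpoint 1.6875: h = 0.5984 > 0 → [1.625, 1.6875]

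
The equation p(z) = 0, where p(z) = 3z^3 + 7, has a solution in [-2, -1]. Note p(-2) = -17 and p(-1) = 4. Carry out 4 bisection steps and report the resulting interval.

m = -1.5, p(m) = -3.125 (−); new bracket [-1.5, -1]
m = -1.25, p(m) = 1.140625 (+); new bracket [-1.5, -1.25]
m = -1.375, p(m) = -0.798828 (−); new bracket [-1.375, -1.25]
m = -1.3125, p(m) = 0.217 (+); new bracket [-1.375, -1.3125]

[-1.375, -1.3125]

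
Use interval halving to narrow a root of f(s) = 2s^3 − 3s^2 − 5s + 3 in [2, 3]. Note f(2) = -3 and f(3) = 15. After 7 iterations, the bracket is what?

m = 2.5, f(m) = 3 (+); new bracket [2, 2.5]
m = 2.25, f(m) = -0.65625 (−); new bracket [2.25, 2.5]
m = 2.375, f(m) = 0.996094 (+); new bracket [2.25, 2.375]
m = 2.3125, f(m) = 0.1274 (+); new bracket [2.25, 2.3125]
m = 2.28125, f(m) = -0.2748 (−); new bracket [2.28125, 2.3125]
m = 2.296875, f(m) = -0.0763 (−); new bracket [2.296875, 2.3125]
m = 2.3046875, f(m) = 0.0249 (+); new bracket [2.296875, 2.3046875]

[2.296875, 2.3046875]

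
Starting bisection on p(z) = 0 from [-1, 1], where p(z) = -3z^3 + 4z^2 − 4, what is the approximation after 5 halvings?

-0.8125

midpoint 0: p = -4 < 0 → [-1, 0]
midpoint -0.5: p = -2.625 < 0 → [-1, -0.5]
midpoint -0.75: p = -0.484375 < 0 → [-1, -0.75]
midpoint -0.875: p = 1.0723 > 0 → [-0.875, -0.75]
midpoint -0.8125: p = 0.2498 > 0 → [-0.8125, -0.75]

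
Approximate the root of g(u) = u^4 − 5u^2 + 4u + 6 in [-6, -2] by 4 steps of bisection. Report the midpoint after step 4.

-2.25

midpoint -4: g = 166 > 0 → [-4, -2]
midpoint -3: g = 30 > 0 → [-3, -2]
midpoint -2.5: g = 3.8125 > 0 → [-2.5, -2]
midpoint -2.25: g = -2.6836 < 0 → [-2.5, -2.25]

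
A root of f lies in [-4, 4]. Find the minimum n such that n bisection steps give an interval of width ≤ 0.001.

Width after n steps is 8/2^n. Need 2^n ≥ 8/0.001 = 8000.
2^12 = 4096 < 8000 ≤ 2^13 = 8192, so n = 13.

13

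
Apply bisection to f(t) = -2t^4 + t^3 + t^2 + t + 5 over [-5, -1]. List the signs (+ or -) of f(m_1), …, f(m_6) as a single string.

----+-

t = -3 gives f = -178, negative; keep [-3, -1]
t = -2 gives f = -33, negative; keep [-2, -1]
t = -1.5 gives f = -7.75, negative; keep [-1.5, -1]
t = -1.25 gives f = -1.5234, negative; keep [-1.25, -1]
t = -1.125 gives f = 0.5132, positive; keep [-1.25, -1.125]
t = -1.1875 gives f = -0.429, negative; keep [-1.1875, -1.125]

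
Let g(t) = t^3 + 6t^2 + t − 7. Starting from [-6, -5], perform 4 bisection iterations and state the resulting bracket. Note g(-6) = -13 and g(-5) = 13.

[-5.625, -5.5625]

t = -5.5 gives g = 2.625, positive; keep [-6, -5.5]
t = -5.75 gives g = -4.484375, negative; keep [-5.75, -5.5]
t = -5.625 gives g = -0.759766, negative; keep [-5.625, -5.5]
t = -5.5625 gives g = 0.9744, positive; keep [-5.625, -5.5625]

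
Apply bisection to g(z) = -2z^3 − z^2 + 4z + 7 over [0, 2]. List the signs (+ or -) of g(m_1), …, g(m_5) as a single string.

+++--

m = 1, g(m) = 8 (+); new bracket [1, 2]
m = 1.5, g(m) = 4 (+); new bracket [1.5, 2]
m = 1.75, g(m) = 0.21875 (+); new bracket [1.75, 2]
m = 1.875, g(m) = -2.1992 (−); new bracket [1.75, 1.875]
m = 1.8125, g(m) = -0.9438 (−); new bracket [1.75, 1.8125]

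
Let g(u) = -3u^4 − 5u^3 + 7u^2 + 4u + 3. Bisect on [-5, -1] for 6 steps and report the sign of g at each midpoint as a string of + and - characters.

m = -3, g(m) = -54 (−); new bracket [-3, -1]
m = -2, g(m) = 15 (+); new bracket [-3, -2]
m = -2.5, g(m) = -2.3125 (−); new bracket [-2.5, -2]
m = -2.25, g(m) = 9.5039 (+); new bracket [-2.5, -2.25]
m = -2.375, g(m) = 4.5168 (+); new bracket [-2.5, -2.375]
m = -2.4375, g(m) = 1.3498 (+); new bracket [-2.5, -2.4375]

-+-+++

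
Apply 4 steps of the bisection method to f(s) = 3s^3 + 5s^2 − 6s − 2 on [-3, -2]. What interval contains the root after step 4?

m = -2.5, f(m) = -2.625 (−); new bracket [-2.5, -2]
m = -2.25, f(m) = 2.640625 (+); new bracket [-2.5, -2.25]
m = -2.375, f(m) = 0.263672 (+); new bracket [-2.5, -2.375]
m = -2.4375, f(m) = -1.1145 (−); new bracket [-2.4375, -2.375]

[-2.4375, -2.375]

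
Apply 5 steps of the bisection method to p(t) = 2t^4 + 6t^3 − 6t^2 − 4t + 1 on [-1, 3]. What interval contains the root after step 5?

[1, 1.125]

midpoint 1: p = -1 < 0 → [1, 3]
midpoint 2: p = 49 > 0 → [1, 2]
midpoint 1.5: p = 11.875 > 0 → [1, 1.5]
midpoint 1.25: p = 3.2266 > 0 → [1, 1.25]
midpoint 1.125: p = 0.6528 > 0 → [1, 1.125]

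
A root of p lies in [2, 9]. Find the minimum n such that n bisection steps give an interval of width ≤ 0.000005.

21

Width after n steps is 7/2^n. Need 2^n ≥ 7/0.000005 = 1400000.
2^20 = 1048576 < 1400000 ≤ 2^21 = 2097152, so n = 21.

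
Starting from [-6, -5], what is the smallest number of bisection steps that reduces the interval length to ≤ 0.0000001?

24

Width after n steps is 1/2^n. Need 2^n ≥ 1/0.0000001 = 10000000.
2^23 = 8388608 < 10000000 ≤ 2^24 = 16777216, so n = 24.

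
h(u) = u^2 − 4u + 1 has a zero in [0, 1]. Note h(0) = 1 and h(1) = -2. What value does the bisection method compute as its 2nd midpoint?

midpoint 0.5: h = -0.75 < 0 → [0, 0.5]
midpoint 0.25: h = 0.0625 > 0 → [0.25, 0.5]

0.25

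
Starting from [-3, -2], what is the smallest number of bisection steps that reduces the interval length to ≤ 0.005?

8

Width after n steps is 1/2^n. Need 2^n ≥ 1/0.005 = 200.
2^7 = 128 < 200 ≤ 2^8 = 256, so n = 8.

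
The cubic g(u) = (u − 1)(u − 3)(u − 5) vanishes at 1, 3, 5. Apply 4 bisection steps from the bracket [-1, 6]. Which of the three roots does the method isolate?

1

g(2.5) = 1.875 > 0, so the root lies in [-1, 2.5]
g(0.75) = -2.390625 < 0, so the root lies in [0.75, 2.5]
g(1.625) = 2.900391 > 0, so the root lies in [0.75, 1.625]
g(1.1875) = 1.2957 > 0, so the root lies in [0.75, 1.1875]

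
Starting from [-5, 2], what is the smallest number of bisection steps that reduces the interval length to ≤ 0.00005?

18

Width after n steps is 7/2^n. Need 2^n ≥ 7/0.00005 = 140000.
2^17 = 131072 < 140000 ≤ 2^18 = 262144, so n = 18.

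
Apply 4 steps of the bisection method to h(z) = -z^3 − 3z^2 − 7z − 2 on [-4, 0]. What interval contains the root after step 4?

h(-2) = 8 > 0, so the root lies in [-2, 0]
h(-1) = 3 > 0, so the root lies in [-1, 0]
h(-0.5) = 0.875 > 0, so the root lies in [-0.5, 0]
h(-0.25) = -0.4219 < 0, so the root lies in [-0.5, -0.25]

[-0.5, -0.25]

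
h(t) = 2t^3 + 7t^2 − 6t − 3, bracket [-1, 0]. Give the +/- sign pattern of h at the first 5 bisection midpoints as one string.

m = -0.5, h(m) = 1.5 (+); new bracket [-0.5, 0]
m = -0.25, h(m) = -1.09375 (−); new bracket [-0.5, -0.25]
m = -0.375, h(m) = 0.128906 (+); new bracket [-0.375, -0.25]
m = -0.3125, h(m) = -0.5024 (−); new bracket [-0.375, -0.3125]
m = -0.34375, h(m) = -0.1916 (−); new bracket [-0.375, -0.34375]

+-+--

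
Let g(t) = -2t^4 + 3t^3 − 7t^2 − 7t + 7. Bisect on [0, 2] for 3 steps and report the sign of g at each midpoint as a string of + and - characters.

-+-

g(1) = -6 < 0, so the root lies in [0, 1]
g(0.5) = 2 > 0, so the root lies in [0.5, 1]
g(0.75) = -1.554688 < 0, so the root lies in [0.5, 0.75]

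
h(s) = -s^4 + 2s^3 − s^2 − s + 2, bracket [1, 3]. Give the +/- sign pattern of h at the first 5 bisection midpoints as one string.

s = 2 gives h = -4, negative; keep [1, 2]
s = 1.5 gives h = -0.0625, negative; keep [1, 1.5]
s = 1.25 gives h = 0.652344, positive; keep [1.25, 1.5]
s = 1.375 gives h = 0.3591, positive; keep [1.375, 1.5]
s = 1.4375 gives h = 0.167, positive; keep [1.4375, 1.5]

--+++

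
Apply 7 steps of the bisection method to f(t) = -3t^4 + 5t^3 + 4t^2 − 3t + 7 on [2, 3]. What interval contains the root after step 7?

f(2.5) = -14.5625 < 0, so the root lies in [2, 2.5]
f(2.25) = 0.566406 > 0, so the root lies in [2.25, 2.5]
f(2.375) = -6.030029 < 0, so the root lies in [2.25, 2.375]
f(2.3125) = -2.5069 < 0, so the root lies in [2.25, 2.3125]
f(2.28125) = -0.9161 < 0, so the root lies in [2.25, 2.28125]
f(2.265625) = -0.1616 < 0, so the root lies in [2.25, 2.265625]
f(2.2578125) = 0.2057 > 0, so the root lies in [2.2578125, 2.265625]

[2.2578125, 2.265625]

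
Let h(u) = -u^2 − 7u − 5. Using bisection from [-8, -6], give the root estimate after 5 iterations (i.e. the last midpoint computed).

-6.1875

u = -7 gives h = -5, negative; keep [-7, -6]
u = -6.5 gives h = -1.75, negative; keep [-6.5, -6]
u = -6.25 gives h = -0.3125, negative; keep [-6.25, -6]
u = -6.125 gives h = 0.3594, positive; keep [-6.25, -6.125]
u = -6.1875 gives h = 0.0273, positive; keep [-6.25, -6.1875]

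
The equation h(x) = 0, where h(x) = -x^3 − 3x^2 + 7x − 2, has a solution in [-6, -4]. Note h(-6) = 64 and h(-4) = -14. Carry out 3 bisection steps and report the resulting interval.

x = -5 gives h = 13, positive; keep [-5, -4]
x = -4.5 gives h = -3.125, negative; keep [-5, -4.5]
x = -4.75 gives h = 4.234375, positive; keep [-4.75, -4.5]

[-4.75, -4.5]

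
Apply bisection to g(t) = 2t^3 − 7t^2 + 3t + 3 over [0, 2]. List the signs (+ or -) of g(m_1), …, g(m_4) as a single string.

midpoint 1: g = 1 > 0 → [1, 2]
midpoint 1.5: g = -1.5 < 0 → [1, 1.5]
midpoint 1.25: g = -0.28125 < 0 → [1, 1.25]
midpoint 1.125: g = 0.3633 > 0 → [1.125, 1.25]

+--+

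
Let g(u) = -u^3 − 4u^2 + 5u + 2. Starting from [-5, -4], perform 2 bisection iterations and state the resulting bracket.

g(-4.5) = -10.375 < 0, so the root lies in [-5, -4.5]
g(-4.75) = -4.828125 < 0, so the root lies in [-5, -4.75]

[-5, -4.75]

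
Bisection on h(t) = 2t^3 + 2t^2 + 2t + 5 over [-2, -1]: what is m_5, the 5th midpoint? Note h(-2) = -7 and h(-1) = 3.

midpoint -1.5: h = -0.25 < 0 → [-1.5, -1]
midpoint -1.25: h = 1.71875 > 0 → [-1.5, -1.25]
midpoint -1.375: h = 0.832031 > 0 → [-1.5, -1.375]
midpoint -1.4375: h = 0.3169 > 0 → [-1.5, -1.4375]
midpoint -1.46875: h = 0.0401 > 0 → [-1.5, -1.46875]

-1.46875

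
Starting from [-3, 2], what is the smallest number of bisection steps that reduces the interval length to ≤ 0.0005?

Width after n steps is 5/2^n. Need 2^n ≥ 5/0.0005 = 10000.
2^13 = 8192 < 10000 ≤ 2^14 = 16384, so n = 14.

14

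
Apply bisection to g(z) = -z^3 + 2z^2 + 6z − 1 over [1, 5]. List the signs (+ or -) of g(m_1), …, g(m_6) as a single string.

+-+--+

g(3) = 8 > 0, so the root lies in [3, 5]
g(4) = -9 < 0, so the root lies in [3, 4]
g(3.5) = 1.625 > 0, so the root lies in [3.5, 4]
g(3.75) = -3.1094 < 0, so the root lies in [3.5, 3.75]
g(3.625) = -0.6035 < 0, so the root lies in [3.5, 3.625]
g(3.5625) = 0.5447 > 0, so the root lies in [3.5625, 3.625]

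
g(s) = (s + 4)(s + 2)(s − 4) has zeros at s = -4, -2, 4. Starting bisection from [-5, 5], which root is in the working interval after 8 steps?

4

midpoint 0: g = -32 < 0 → [0, 5]
midpoint 2.5: g = -43.875 < 0 → [2.5, 5]
midpoint 3.75: g = -11.140625 < 0 → [3.75, 5]
midpoint 4.375: g = 20.0215 > 0 → [3.75, 4.375]
midpoint 4.0625: g = 3.0549 > 0 → [3.75, 4.0625]
midpoint 3.90625: g = -4.3778 < 0 → [3.90625, 4.0625]
midpoint 3.984375: g = -0.7466 < 0 → [3.984375, 4.0625]
midpoint 4.0234375: g = 1.1327 > 0 → [3.984375, 4.0234375]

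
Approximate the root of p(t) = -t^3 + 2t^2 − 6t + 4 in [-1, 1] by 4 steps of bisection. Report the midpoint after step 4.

0.875

p(0) = 4 > 0, so the root lies in [0, 1]
p(0.5) = 1.375 > 0, so the root lies in [0.5, 1]
p(0.75) = 0.203125 > 0, so the root lies in [0.75, 1]
p(0.875) = -0.3887 < 0, so the root lies in [0.75, 0.875]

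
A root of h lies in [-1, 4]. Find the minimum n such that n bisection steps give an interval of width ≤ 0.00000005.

27

Width after n steps is 5/2^n. Need 2^n ≥ 5/0.00000005 = 100000000.
2^26 = 67108864 < 100000000 ≤ 2^27 = 134217728, so n = 27.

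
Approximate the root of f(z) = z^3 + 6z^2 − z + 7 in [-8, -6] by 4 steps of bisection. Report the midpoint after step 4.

midpoint -7: f = -35 < 0 → [-7, -6]
midpoint -6.5: f = -7.625 < 0 → [-6.5, -6]
midpoint -6.25: f = 3.484375 > 0 → [-6.5, -6.25]
midpoint -6.375: f = -1.8652 < 0 → [-6.375, -6.25]

-6.375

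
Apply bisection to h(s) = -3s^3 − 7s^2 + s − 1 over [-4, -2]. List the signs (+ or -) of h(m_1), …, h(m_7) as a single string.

s = -3 gives h = 14, positive; keep [-3, -2]
s = -2.5 gives h = -0.375, negative; keep [-3, -2.5]
s = -2.75 gives h = 5.703125, positive; keep [-2.75, -2.5]
s = -2.625 gives h = 2.4043, positive; keep [-2.625, -2.5]
s = -2.5625 gives h = 0.9519, positive; keep [-2.5625, -2.5]
s = -2.53125 gives h = 0.273, positive; keep [-2.53125, -2.5]
s = -2.515625 gives h = -0.0548, negative; keep [-2.53125, -2.515625]

+-++++-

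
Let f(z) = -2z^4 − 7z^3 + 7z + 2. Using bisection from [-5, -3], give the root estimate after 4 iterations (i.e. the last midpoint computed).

z = -4 gives f = -90, negative; keep [-4, -3]
z = -3.5 gives f = -22.5, negative; keep [-3.5, -3]
z = -3.25 gives f = -3.585938, negative; keep [-3.25, -3]
z = -3.125 gives f = 3.0132, positive; keep [-3.25, -3.125]

-3.125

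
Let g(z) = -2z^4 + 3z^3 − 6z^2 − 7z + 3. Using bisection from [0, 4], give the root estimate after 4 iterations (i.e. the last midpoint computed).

0.25

g(2) = -43 < 0, so the root lies in [0, 2]
g(1) = -9 < 0, so the root lies in [0, 1]
g(0.5) = -1.75 < 0, so the root lies in [0, 0.5]
g(0.25) = 0.9141 > 0, so the root lies in [0.25, 0.5]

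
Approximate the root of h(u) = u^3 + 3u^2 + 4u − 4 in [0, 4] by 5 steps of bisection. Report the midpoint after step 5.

0.625

u = 2 gives h = 24, positive; keep [0, 2]
u = 1 gives h = 4, positive; keep [0, 1]
u = 0.5 gives h = -1.125, negative; keep [0.5, 1]
u = 0.75 gives h = 1.1094, positive; keep [0.5, 0.75]
u = 0.625 gives h = -0.084, negative; keep [0.625, 0.75]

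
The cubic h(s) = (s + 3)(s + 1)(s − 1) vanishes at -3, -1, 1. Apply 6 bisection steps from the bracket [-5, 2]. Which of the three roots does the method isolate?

-3

h(-1.5) = 1.875 > 0, so the root lies in [-5, -1.5]
h(-3.25) = -2.390625 < 0, so the root lies in [-3.25, -1.5]
h(-2.375) = 2.900391 > 0, so the root lies in [-3.25, -2.375]
h(-2.8125) = 1.2957 > 0, so the root lies in [-3.25, -2.8125]
h(-3.03125) = -0.2559 < 0, so the root lies in [-3.03125, -2.8125]
h(-2.921875) = 0.5889 > 0, so the root lies in [-3.03125, -2.921875]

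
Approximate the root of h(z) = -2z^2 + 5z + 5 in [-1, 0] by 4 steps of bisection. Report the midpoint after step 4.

-0.8125

m = -0.5, h(m) = 2 (+); new bracket [-1, -0.5]
m = -0.75, h(m) = 0.125 (+); new bracket [-1, -0.75]
m = -0.875, h(m) = -0.90625 (−); new bracket [-0.875, -0.75]
m = -0.8125, h(m) = -0.3828 (−); new bracket [-0.8125, -0.75]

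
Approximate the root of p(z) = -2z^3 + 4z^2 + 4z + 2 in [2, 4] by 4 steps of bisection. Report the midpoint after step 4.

midpoint 3: p = -4 < 0 → [2, 3]
midpoint 2.5: p = 5.75 > 0 → [2.5, 3]
midpoint 2.75: p = 1.65625 > 0 → [2.75, 3]
midpoint 2.875: p = -0.9648 < 0 → [2.75, 2.875]

2.875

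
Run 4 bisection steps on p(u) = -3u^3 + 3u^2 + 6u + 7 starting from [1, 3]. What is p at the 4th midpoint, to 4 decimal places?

-2.0176

p(2) = 7 > 0, so the root lies in [2, 3]
p(2.5) = -6.125 < 0, so the root lies in [2, 2.5]
p(2.25) = 1.515625 > 0, so the root lies in [2.25, 2.5]
p(2.375) = -2.0176 < 0, so the root lies in [2.25, 2.375]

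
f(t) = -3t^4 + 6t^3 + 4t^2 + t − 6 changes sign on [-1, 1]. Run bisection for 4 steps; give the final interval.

[0.75, 0.875]

midpoint 0: f = -6 < 0 → [0, 1]
midpoint 0.5: f = -3.9375 < 0 → [0.5, 1]
midpoint 0.75: f = -1.417969 < 0 → [0.75, 1]
midpoint 0.875: f = 0.1985 > 0 → [0.75, 0.875]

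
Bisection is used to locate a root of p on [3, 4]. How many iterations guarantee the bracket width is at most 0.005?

Width after n steps is 1/2^n. Need 2^n ≥ 1/0.005 = 200.
2^7 = 128 < 200 ≤ 2^8 = 256, so n = 8.

8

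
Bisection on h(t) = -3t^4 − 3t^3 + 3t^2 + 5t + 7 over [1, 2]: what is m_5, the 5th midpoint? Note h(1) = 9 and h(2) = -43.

h(1.5) = -4.0625 < 0, so the root lies in [1, 1.5]
h(1.25) = 4.753906 > 0, so the root lies in [1.25, 1.5]
h(1.375) = 1.024658 > 0, so the root lies in [1.375, 1.5]
h(1.4375) = -1.3348 < 0, so the root lies in [1.375, 1.4375]
h(1.40625) = -0.1109 < 0, so the root lies in [1.375, 1.40625]

1.40625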